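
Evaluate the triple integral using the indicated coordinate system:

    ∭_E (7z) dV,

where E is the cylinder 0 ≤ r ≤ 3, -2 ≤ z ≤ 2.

In cylindrical coordinates, x = r cos(θ), y = r sin(θ), z = z, and dV = r dr dθ dz.

The integrand becomes 7z, so

    ∭_E (7z) dV = ∫_{0}^{2π} ∫_{0}^{3} ∫_{-2}^{2} (7z) · r dz dr dθ.

Inner (z): 0.
Middle (r from 0 to 3): 0.
Outer (θ): 0.

Therefore the triple integral equals 0.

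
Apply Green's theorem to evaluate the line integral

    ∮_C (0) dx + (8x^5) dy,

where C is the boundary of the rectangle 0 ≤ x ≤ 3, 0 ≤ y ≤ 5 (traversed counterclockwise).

Green's theorem converts the closed line integral into a double integral over the enclosed region D:

    ∮_C P dx + Q dy = ∬_D (∂Q/∂x - ∂P/∂y) dA.

Here P = 0, Q = 8x^5, so

    ∂Q/∂x = 40x^4,    ∂P/∂y = 0,
    ∂Q/∂x - ∂P/∂y = 40x^4.

D is the region 0 ≤ x ≤ 3, 0 ≤ y ≤ 5. Evaluating the double integral:

    ∬_D (40x^4) dA = ∫_0^{3} ∫_0^{5} (40x^4) dy dx.

Inner (y from 0 to 5): 200x^4.
Outer (x from 0 to 3): 9720.

Therefore ∮_C P dx + Q dy = 9720.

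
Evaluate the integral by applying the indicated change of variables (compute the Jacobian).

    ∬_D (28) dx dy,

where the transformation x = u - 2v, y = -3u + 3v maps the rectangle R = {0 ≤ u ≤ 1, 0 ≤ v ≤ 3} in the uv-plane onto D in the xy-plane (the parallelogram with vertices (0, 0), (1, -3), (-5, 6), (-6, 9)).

Compute the Jacobian determinant of (x, y) with respect to (u, v):

    ∂(x,y)/∂(u,v) = | 1  -2 | = (1)(3) - (-2)(-3) = -3.
                   | -3  3 |

Its absolute value is |J| = 3 (the area scaling factor).

Substituting x = u - 2v, y = -3u + 3v into the integrand,

    28 → 28,

so the integral becomes

    ∬_R (28) · |J| du dv = ∫_0^1 ∫_0^3 (84) dv du.

Inner (v): 252.
Outer (u): 252.

Therefore ∬_D (28) dx dy = 252.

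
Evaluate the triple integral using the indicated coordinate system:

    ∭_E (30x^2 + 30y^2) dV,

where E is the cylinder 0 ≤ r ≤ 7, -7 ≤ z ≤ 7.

In cylindrical coordinates, x = r cos(θ), y = r sin(θ), z = z, and dV = r dr dθ dz.

The integrand becomes 30r^2, so

    ∭_E (30x^2 + 30y^2) dV = ∫_{0}^{2π} ∫_{0}^{7} ∫_{-7}^{7} (30r^2) · r dz dr dθ.

Inner (z): 420r^3.
Middle (r from 0 to 7): 252105.
Outer (θ): 504210π.

Therefore the triple integral equals 504210π.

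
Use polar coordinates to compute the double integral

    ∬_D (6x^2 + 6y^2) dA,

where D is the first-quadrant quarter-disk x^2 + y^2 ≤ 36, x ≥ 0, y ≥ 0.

The region D is 0 ≤ r ≤ 6, 0 ≤ θ ≤ π/2 in polar coordinates, where x = r cos(θ), y = r sin(θ), and dA = r dr dθ.

Under the substitution, the integrand becomes 6r^2, so

    ∬_D (6x^2 + 6y^2) dA = ∫_{0}^{π/2} ∫_{0}^{6} (6r^2) · r dr dθ.

Inner integral (in r): ∫_{0}^{6} (6r^2) · r dr = 1944.

Outer integral (in θ): ∫_{0}^{π/2} (1944) dθ = 972π.

Therefore ∬_D (6x^2 + 6y^2) dA = 972π.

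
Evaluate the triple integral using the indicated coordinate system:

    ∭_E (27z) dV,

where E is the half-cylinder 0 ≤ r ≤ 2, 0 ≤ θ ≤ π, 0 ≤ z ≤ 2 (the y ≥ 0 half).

In cylindrical coordinates, x = r cos(θ), y = r sin(θ), z = z, and dV = r dr dθ dz.

The integrand becomes 27z, so

    ∭_E (27z) dV = ∫_{0}^{π} ∫_{0}^{2} ∫_{0}^{2} (27z) · r dz dr dθ.

Inner (z): 54r.
Middle (r from 0 to 2): 108.
Outer (θ): 108π.

Therefore the triple integral equals 108π.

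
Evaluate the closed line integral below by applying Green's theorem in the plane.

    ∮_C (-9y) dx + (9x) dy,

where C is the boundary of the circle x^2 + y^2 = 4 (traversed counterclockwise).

Green's theorem converts the closed line integral into a double integral over the enclosed region D:

    ∮_C P dx + Q dy = ∬_D (∂Q/∂x - ∂P/∂y) dA.

Here P = -9y, Q = 9x, so

    ∂Q/∂x = 9,    ∂P/∂y = -9,
    ∂Q/∂x - ∂P/∂y = 18.

D is the region x^2 + y^2 ≤ 4. Evaluating the double integral:

In polar coordinates (x = r cos θ, y = r sin θ, dA = r dr dθ) the integrand becomes 18, so

    ∬_D (18) dA = ∫_0^{2π} ∫_0^{2} (18) · r dr dθ.

Inner (r from 0 to 2): 36.
Outer (θ from 0 to 2π): 72π.

Therefore ∮_C P dx + Q dy = 72π.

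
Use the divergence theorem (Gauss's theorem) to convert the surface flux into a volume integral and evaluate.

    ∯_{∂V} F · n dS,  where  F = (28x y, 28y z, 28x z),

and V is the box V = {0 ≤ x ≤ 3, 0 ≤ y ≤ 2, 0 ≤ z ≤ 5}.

By the divergence theorem,

    ∯_{∂V} F · n dS = ∭_V (∇ · F) dV.

Compute the divergence:
    ∇ · F = ∂F_x/∂x + ∂F_y/∂y + ∂F_z/∂z = 28y + 28z + 28x = 28x + 28y + 28z.

V is a rectangular box, so dV = dx dy dz with 0 ≤ x ≤ 3, 0 ≤ y ≤ 2, 0 ≤ z ≤ 5.

Integrate (28x + 28y + 28z) over V as an iterated integral:

    ∭_V (∇·F) dV = ∫_0^{3} ∫_0^{2} ∫_0^{5} (28x + 28y + 28z) dz dy dx.

Inner (z from 0 to 5): 140x + 140y + 350.
Middle (y from 0 to 2): 280x + 980.
Outer (x from 0 to 3): 4200.

Therefore ∯_{∂V} F · n dS = 4200.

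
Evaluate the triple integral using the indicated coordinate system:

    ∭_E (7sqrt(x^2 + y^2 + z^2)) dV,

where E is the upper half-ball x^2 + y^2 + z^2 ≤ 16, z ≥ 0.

In spherical coordinates, x = ρ sin(φ) cos(θ), y = ρ sin(φ) sin(θ), z = ρ cos(φ), and dV = ρ^2 sin(φ) dρ dφ dθ.

The integrand becomes 7ρ, so

    ∭_E (7sqrt(x^2 + y^2 + z^2)) dV = ∫_{0}^{2π} ∫_{0}^{π/2} ∫_{0}^{4} (7ρ) · ρ^2 sin(φ) dρ dφ dθ.

Inner (ρ): 448sin(φ).
Middle (φ): 448.
Outer (θ): 896π.

Therefore the triple integral equals 896π.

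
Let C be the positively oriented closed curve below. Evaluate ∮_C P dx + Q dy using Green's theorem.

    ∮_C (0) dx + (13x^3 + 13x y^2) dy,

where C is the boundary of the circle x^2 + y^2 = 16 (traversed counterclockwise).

Green's theorem converts the closed line integral into a double integral over the enclosed region D:

    ∮_C P dx + Q dy = ∬_D (∂Q/∂x - ∂P/∂y) dA.

Here P = 0, Q = 13x^3 + 13x y^2, so

    ∂Q/∂x = 39x^2 + 13y^2,    ∂P/∂y = 0,
    ∂Q/∂x - ∂P/∂y = 39x^2 + 13y^2.

D is the region x^2 + y^2 ≤ 16. Evaluating the double integral:

In polar coordinates (x = r cos θ, y = r sin θ, dA = r dr dθ) the integrand becomes 13r^2(cos(2θ) + 2), so

    ∬_D (39x^2 + 13y^2) dA = ∫_0^{2π} ∫_0^{4} (13r^2(cos(2θ) + 2)) · r dr dθ.

Inner (r from 0 to 4): 832cos(2θ) + 1664.
Outer (θ from 0 to 2π): 3328π.

Therefore ∮_C P dx + Q dy = 3328π.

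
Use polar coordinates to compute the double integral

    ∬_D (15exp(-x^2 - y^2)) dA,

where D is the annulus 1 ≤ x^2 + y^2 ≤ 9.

The region D is 1 ≤ r ≤ 3, 0 ≤ θ ≤ 2π in polar coordinates, where x = r cos(θ), y = r sin(θ), and dA = r dr dθ.

Under the substitution, the integrand becomes 15exp(-r^2), so

    ∬_D (15exp(-x^2 - y^2)) dA = ∫_{0}^{2π} ∫_{1}^{3} (15exp(-r^2)) · r dr dθ.

Inner integral (in r): ∫_{1}^{3} (15exp(-r^2)) · r dr = -(15 - 15exp(8))exp(-9)/2.

Outer integral (in θ): ∫_{0}^{2π} (-(15 - 15exp(8))exp(-9)/2) dθ = -15π (1 - exp(8))exp(-9).

Therefore ∬_D (15exp(-x^2 - y^2)) dA = -15π (1 - exp(8))exp(-9).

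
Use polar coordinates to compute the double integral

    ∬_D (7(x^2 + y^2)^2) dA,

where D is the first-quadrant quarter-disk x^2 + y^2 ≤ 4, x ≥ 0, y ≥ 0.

The region D is 0 ≤ r ≤ 2, 0 ≤ θ ≤ π/2 in polar coordinates, where x = r cos(θ), y = r sin(θ), and dA = r dr dθ.

Under the substitution, the integrand becomes 7r^4, so

    ∬_D (7(x^2 + y^2)^2) dA = ∫_{0}^{π/2} ∫_{0}^{2} (7r^4) · r dr dθ.

Inner integral (in r): ∫_{0}^{2} (7r^4) · r dr = 224/3.

Outer integral (in θ): ∫_{0}^{π/2} (224/3) dθ = 112π/3.

Therefore ∬_D (7(x^2 + y^2)^2) dA = 112π/3.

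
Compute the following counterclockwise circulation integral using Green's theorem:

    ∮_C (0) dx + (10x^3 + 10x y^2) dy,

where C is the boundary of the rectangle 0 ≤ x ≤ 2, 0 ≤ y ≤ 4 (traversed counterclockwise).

Green's theorem converts the closed line integral into a double integral over the enclosed region D:

    ∮_C P dx + Q dy = ∬_D (∂Q/∂x - ∂P/∂y) dA.

Here P = 0, Q = 10x^3 + 10x y^2, so

    ∂Q/∂x = 30x^2 + 10y^2,    ∂P/∂y = 0,
    ∂Q/∂x - ∂P/∂y = 30x^2 + 10y^2.

D is the region 0 ≤ x ≤ 2, 0 ≤ y ≤ 4. Evaluating the double integral:

    ∬_D (30x^2 + 10y^2) dA = ∫_0^{2} ∫_0^{4} (30x^2 + 10y^2) dy dx.

Inner (y from 0 to 4): 120x^2 + 640/3.
Outer (x from 0 to 2): 2240/3.

Therefore ∮_C P dx + Q dy = 2240/3.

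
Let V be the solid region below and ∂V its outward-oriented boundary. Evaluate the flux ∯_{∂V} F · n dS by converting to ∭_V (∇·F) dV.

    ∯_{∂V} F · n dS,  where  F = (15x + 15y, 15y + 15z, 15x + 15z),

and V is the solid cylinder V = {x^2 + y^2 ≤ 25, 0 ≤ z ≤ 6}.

By the divergence theorem,

    ∯_{∂V} F · n dS = ∭_V (∇ · F) dV.

Compute the divergence:
    ∇ · F = ∂F_x/∂x + ∂F_y/∂y + ∂F_z/∂z = 15 + 15 + 15 = 45.

In cylindrical coordinates, x = r cos(θ), y = r sin(θ), z = z, dV = r dr dθ dz, with 0 ≤ r ≤ 5, 0 ≤ θ ≤ 2π, 0 ≤ z ≤ 6.

The integrand, after substitution and multiplying by the volume element, becomes (45) · r, so

    ∭_V (∇·F) dV = ∫_0^{2π} ∫_0^{5} ∫_0^{6} (45) · r dz dr dθ.

Inner (z from 0 to 6): 270r.
Middle (r from 0 to 5): 3375.
Outer (θ from 0 to 2π): 6750π.

Therefore ∯_{∂V} F · n dS = 6750π.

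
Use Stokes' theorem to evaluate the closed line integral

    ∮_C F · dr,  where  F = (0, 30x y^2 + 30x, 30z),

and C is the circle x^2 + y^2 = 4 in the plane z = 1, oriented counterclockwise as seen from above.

Let S be the flat disk x^2 + y^2 ≤ 4 in the plane z = 1, with upward unit normal n̂ = ẑ. By Stokes' theorem,

    ∮_C F · dr = ∬_S (∇ × F) · n̂ dS = ∬_D (curl F)_z dA,

where D is the disk x^2 + y^2 ≤ 4.

Compute the curl of F = (0, 30x y^2 + 30x, 30z):
    (∇ × F)_x = ∂F_z/∂y - ∂F_y/∂z = 0,
    (∇ × F)_y = ∂F_x/∂z - ∂F_z/∂x = 0,
    (∇ × F)_z = ∂F_y/∂x - ∂F_x/∂y = 30y^2 + 30.

On z = 1, (curl F)_z = 30y^2 + 30.

Convert to polar (x = r cos θ, y = r sin θ, dA = r dr dθ); the integrand becomes 30r^2sin(θ)^2 + 30, so

    ∬_D (curl F)_z dA = ∫_0^{2π} ∫_0^{2} (30r^2sin(θ)^2 + 30) · r dr dθ.

Inner (r from 0 to 2): 120 - 60cos(2θ).
Outer (θ from 0 to 2π): 240π.

Therefore ∮_C F · dr = 240π.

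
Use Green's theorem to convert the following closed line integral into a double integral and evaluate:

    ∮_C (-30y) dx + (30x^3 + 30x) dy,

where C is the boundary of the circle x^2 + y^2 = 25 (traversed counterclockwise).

Green's theorem converts the closed line integral into a double integral over the enclosed region D:

    ∮_C P dx + Q dy = ∬_D (∂Q/∂x - ∂P/∂y) dA.

Here P = -30y, Q = 30x^3 + 30x, so

    ∂Q/∂x = 90x^2 + 30,    ∂P/∂y = -30,
    ∂Q/∂x - ∂P/∂y = 90x^2 + 60.

D is the region x^2 + y^2 ≤ 25. Evaluating the double integral:

In polar coordinates (x = r cos θ, y = r sin θ, dA = r dr dθ) the integrand becomes 90r^2cos(θ)^2 + 60, so

    ∬_D (90x^2 + 60) dA = ∫_0^{2π} ∫_0^{5} (90r^2cos(θ)^2 + 60) · r dr dθ.

Inner (r from 0 to 5): 28125cos(θ)^2/2 + 750.
Outer (θ from 0 to 2π): 31125π/2.

Therefore ∮_C P dx + Q dy = 31125π/2.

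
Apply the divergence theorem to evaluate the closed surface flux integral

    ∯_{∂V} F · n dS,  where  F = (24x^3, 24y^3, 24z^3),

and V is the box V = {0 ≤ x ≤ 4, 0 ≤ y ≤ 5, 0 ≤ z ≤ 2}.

By the divergence theorem,

    ∯_{∂V} F · n dS = ∭_V (∇ · F) dV.

Compute the divergence:
    ∇ · F = ∂F_x/∂x + ∂F_y/∂y + ∂F_z/∂z = 72x^2 + 72y^2 + 72z^2.

V is a rectangular box, so dV = dx dy dz with 0 ≤ x ≤ 4, 0 ≤ y ≤ 5, 0 ≤ z ≤ 2.

Integrate (72x^2 + 72y^2 + 72z^2) over V as an iterated integral:

    ∭_V (∇·F) dV = ∫_0^{4} ∫_0^{5} ∫_0^{2} (72x^2 + 72y^2 + 72z^2) dz dy dx.

Inner (z from 0 to 2): 144x^2 + 144y^2 + 192.
Middle (y from 0 to 5): 720x^2 + 6960.
Outer (x from 0 to 4): 43200.

Therefore ∯_{∂V} F · n dS = 43200.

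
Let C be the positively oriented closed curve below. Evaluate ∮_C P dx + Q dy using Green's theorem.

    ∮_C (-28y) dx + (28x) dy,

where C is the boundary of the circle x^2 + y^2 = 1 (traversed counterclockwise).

Green's theorem converts the closed line integral into a double integral over the enclosed region D:

    ∮_C P dx + Q dy = ∬_D (∂Q/∂x - ∂P/∂y) dA.

Here P = -28y, Q = 28x, so

    ∂Q/∂x = 28,    ∂P/∂y = -28,
    ∂Q/∂x - ∂P/∂y = 56.

D is the region x^2 + y^2 ≤ 1. Evaluating the double integral:

In polar coordinates (x = r cos θ, y = r sin θ, dA = r dr dθ) the integrand becomes 56, so

    ∬_D (56) dA = ∫_0^{2π} ∫_0^{1} (56) · r dr dθ.

Inner (r from 0 to 1): 28.
Outer (θ from 0 to 2π): 56π.

Therefore ∮_C P dx + Q dy = 56π.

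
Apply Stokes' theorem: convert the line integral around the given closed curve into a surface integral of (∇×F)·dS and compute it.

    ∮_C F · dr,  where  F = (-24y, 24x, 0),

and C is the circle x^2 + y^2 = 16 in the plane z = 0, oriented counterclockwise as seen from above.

Let S be the flat disk x^2 + y^2 ≤ 16 in the plane z = 0, with upward unit normal n̂ = ẑ. By Stokes' theorem,

    ∮_C F · dr = ∬_S (∇ × F) · n̂ dS = ∬_D (curl F)_z dA,

where D is the disk x^2 + y^2 ≤ 16.

Compute the curl of F = (-24y, 24x, 0):
    (∇ × F)_x = ∂F_z/∂y - ∂F_y/∂z = 0,
    (∇ × F)_y = ∂F_x/∂z - ∂F_z/∂x = 0,
    (∇ × F)_z = ∂F_y/∂x - ∂F_x/∂y = 48.

On z = 0, (curl F)_z = 48.

Convert to polar (x = r cos θ, y = r sin θ, dA = r dr dθ); the integrand becomes 48, so

    ∬_D (curl F)_z dA = ∫_0^{2π} ∫_0^{4} (48) · r dr dθ.

Inner (r from 0 to 4): 384.
Outer (θ from 0 to 2π): 768π.

Therefore ∮_C F · dr = 768π.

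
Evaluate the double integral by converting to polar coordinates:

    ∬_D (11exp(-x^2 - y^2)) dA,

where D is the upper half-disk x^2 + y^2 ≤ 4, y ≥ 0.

The region D is 0 ≤ r ≤ 2, 0 ≤ θ ≤ π in polar coordinates, where x = r cos(θ), y = r sin(θ), and dA = r dr dθ.

Under the substitution, the integrand becomes 11exp(-r^2), so

    ∬_D (11exp(-x^2 - y^2)) dA = ∫_{0}^{π} ∫_{0}^{2} (11exp(-r^2)) · r dr dθ.

Inner integral (in r): ∫_{0}^{2} (11exp(-r^2)) · r dr = 11/2 - 11exp(-4)/2.

Outer integral (in θ): ∫_{0}^{π} (11/2 - 11exp(-4)/2) dθ = -11π (1 - exp(4))exp(-4)/2.

Therefore ∬_D (11exp(-x^2 - y^2)) dA = -11π (1 - exp(4))exp(-4)/2.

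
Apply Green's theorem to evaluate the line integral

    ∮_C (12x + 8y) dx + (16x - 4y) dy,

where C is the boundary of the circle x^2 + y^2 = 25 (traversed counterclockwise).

Green's theorem converts the closed line integral into a double integral over the enclosed region D:

    ∮_C P dx + Q dy = ∬_D (∂Q/∂x - ∂P/∂y) dA.

Here P = 12x + 8y, Q = 16x - 4y, so

    ∂Q/∂x = 16,    ∂P/∂y = 8,
    ∂Q/∂x - ∂P/∂y = 8.

D is the region x^2 + y^2 ≤ 25. Evaluating the double integral:

In polar coordinates (x = r cos θ, y = r sin θ, dA = r dr dθ) the integrand becomes 8, so

    ∬_D (8) dA = ∫_0^{2π} ∫_0^{5} (8) · r dr dθ.

Inner (r from 0 to 5): 100.
Outer (θ from 0 to 2π): 200π.

Therefore ∮_C P dx + Q dy = 200π.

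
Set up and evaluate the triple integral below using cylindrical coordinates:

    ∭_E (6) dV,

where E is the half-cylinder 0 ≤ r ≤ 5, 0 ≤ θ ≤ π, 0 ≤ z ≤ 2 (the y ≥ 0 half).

In cylindrical coordinates, x = r cos(θ), y = r sin(θ), z = z, and dV = r dr dθ dz.

The integrand becomes 6, so

    ∭_E (6) dV = ∫_{0}^{π} ∫_{0}^{5} ∫_{0}^{2} (6) · r dz dr dθ.

Inner (z): 12r.
Middle (r from 0 to 5): 150.
Outer (θ): 150π.

Therefore the triple integral equals 150π.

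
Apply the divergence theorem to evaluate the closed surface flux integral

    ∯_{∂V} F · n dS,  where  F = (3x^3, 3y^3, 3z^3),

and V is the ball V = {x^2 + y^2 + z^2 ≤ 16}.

By the divergence theorem,

    ∯_{∂V} F · n dS = ∭_V (∇ · F) dV.

Compute the divergence:
    ∇ · F = ∂F_x/∂x + ∂F_y/∂y + ∂F_z/∂z = 9x^2 + 9y^2 + 9z^2.

In spherical coordinates, x = ρ sin(φ) cos(θ), y = ρ sin(φ) sin(θ), z = ρ cos(φ), dV = ρ^2 sin(φ) dρ dφ dθ, with 0 ≤ ρ ≤ 4, 0 ≤ φ ≤ π, 0 ≤ θ ≤ 2π.

The integrand, after substitution and multiplying by the volume element, becomes (9ρ^2) · ρ^2 sin(φ), so

    ∭_V (∇·F) dV = ∫_0^{2π} ∫_0^{π} ∫_0^{4} (9ρ^2) · ρ^2 sin(φ) dρ dφ dθ.

Inner (ρ from 0 to 4): 9216sin(φ)/5.
Middle (φ from 0 to π): 18432/5.
Outer (θ from 0 to 2π): 36864π/5.

Therefore ∯_{∂V} F · n dS = 36864π/5.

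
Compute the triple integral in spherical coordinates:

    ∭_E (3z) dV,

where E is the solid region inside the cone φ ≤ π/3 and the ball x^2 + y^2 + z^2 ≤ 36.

In spherical coordinates, x = ρ sin(φ) cos(θ), y = ρ sin(φ) sin(θ), z = ρ cos(φ), and dV = ρ^2 sin(φ) dρ dφ dθ.

The integrand becomes 3ρ cos(φ), so

    ∭_E (3z) dV = ∫_{0}^{2π} ∫_{0}^{π/3} ∫_{0}^{6} (3ρ cos(φ)) · ρ^2 sin(φ) dρ dφ dθ.

Inner (ρ): 486sin(2φ).
Middle (φ): 729/2.
Outer (θ): 729π.

Therefore the triple integral equals 729π.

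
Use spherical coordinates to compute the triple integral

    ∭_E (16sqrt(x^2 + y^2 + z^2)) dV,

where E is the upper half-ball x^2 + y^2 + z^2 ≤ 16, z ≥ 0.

In spherical coordinates, x = ρ sin(φ) cos(θ), y = ρ sin(φ) sin(θ), z = ρ cos(φ), and dV = ρ^2 sin(φ) dρ dφ dθ.

The integrand becomes 16ρ, so

    ∭_E (16sqrt(x^2 + y^2 + z^2)) dV = ∫_{0}^{2π} ∫_{0}^{π/2} ∫_{0}^{4} (16ρ) · ρ^2 sin(φ) dρ dφ dθ.

Inner (ρ): 1024sin(φ).
Middle (φ): 1024.
Outer (θ): 2048π.

Therefore the triple integral equals 2048π.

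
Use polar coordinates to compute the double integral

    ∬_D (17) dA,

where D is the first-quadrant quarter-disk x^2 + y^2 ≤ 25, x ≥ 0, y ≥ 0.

The region D is 0 ≤ r ≤ 5, 0 ≤ θ ≤ π/2 in polar coordinates, where x = r cos(θ), y = r sin(θ), and dA = r dr dθ.

Under the substitution, the integrand becomes 17, so

    ∬_D (17) dA = ∫_{0}^{π/2} ∫_{0}^{5} (17) · r dr dθ.

Inner integral (in r): ∫_{0}^{5} (17) · r dr = 425/2.

Outer integral (in θ): ∫_{0}^{π/2} (425/2) dθ = 425π/4.

Therefore ∬_D (17) dA = 425π/4.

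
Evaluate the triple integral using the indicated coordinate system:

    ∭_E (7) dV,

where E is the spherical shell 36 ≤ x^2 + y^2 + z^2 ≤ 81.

In spherical coordinates, x = ρ sin(φ) cos(θ), y = ρ sin(φ) sin(θ), z = ρ cos(φ), and dV = ρ^2 sin(φ) dρ dφ dθ.

The integrand becomes 7, so

    ∭_E (7) dV = ∫_{0}^{2π} ∫_{0}^{π} ∫_{6}^{9} (7) · ρ^2 sin(φ) dρ dφ dθ.

Inner (ρ): 1197sin(φ).
Middle (φ): 2394.
Outer (θ): 4788π.

Therefore the triple integral equals 4788π.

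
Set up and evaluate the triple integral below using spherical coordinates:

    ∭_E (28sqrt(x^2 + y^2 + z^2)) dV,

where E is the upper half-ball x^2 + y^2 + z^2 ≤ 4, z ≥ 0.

In spherical coordinates, x = ρ sin(φ) cos(θ), y = ρ sin(φ) sin(θ), z = ρ cos(φ), and dV = ρ^2 sin(φ) dρ dφ dθ.

The integrand becomes 28ρ, so

    ∭_E (28sqrt(x^2 + y^2 + z^2)) dV = ∫_{0}^{2π} ∫_{0}^{π/2} ∫_{0}^{2} (28ρ) · ρ^2 sin(φ) dρ dφ dθ.

Inner (ρ): 112sin(φ).
Middle (φ): 112.
Outer (θ): 224π.

Therefore the triple integral equals 224π.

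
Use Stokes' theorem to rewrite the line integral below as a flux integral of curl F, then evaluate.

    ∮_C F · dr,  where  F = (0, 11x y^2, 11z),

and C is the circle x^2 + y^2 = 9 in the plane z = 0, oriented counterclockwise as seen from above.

Let S be the flat disk x^2 + y^2 ≤ 9 in the plane z = 0, with upward unit normal n̂ = ẑ. By Stokes' theorem,

    ∮_C F · dr = ∬_S (∇ × F) · n̂ dS = ∬_D (curl F)_z dA,

where D is the disk x^2 + y^2 ≤ 9.

Compute the curl of F = (0, 11x y^2, 11z):
    (∇ × F)_x = ∂F_z/∂y - ∂F_y/∂z = 0,
    (∇ × F)_y = ∂F_x/∂z - ∂F_z/∂x = 0,
    (∇ × F)_z = ∂F_y/∂x - ∂F_x/∂y = 11y^2.

On z = 0, (curl F)_z = 11y^2.

Convert to polar (x = r cos θ, y = r sin θ, dA = r dr dθ); the integrand becomes 11r^2sin(θ)^2, so

    ∬_D (curl F)_z dA = ∫_0^{2π} ∫_0^{3} (11r^2sin(θ)^2) · r dr dθ.

Inner (r from 0 to 3): 891sin(θ)^2/4.
Outer (θ from 0 to 2π): 891π/4.

Therefore ∮_C F · dr = 891π/4.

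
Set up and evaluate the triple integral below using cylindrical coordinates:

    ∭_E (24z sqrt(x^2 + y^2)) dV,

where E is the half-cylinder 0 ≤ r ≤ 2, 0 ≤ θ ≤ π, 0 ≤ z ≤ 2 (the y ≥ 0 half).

In cylindrical coordinates, x = r cos(θ), y = r sin(θ), z = z, and dV = r dr dθ dz.

The integrand becomes 24r z, so

    ∭_E (24z sqrt(x^2 + y^2)) dV = ∫_{0}^{π} ∫_{0}^{2} ∫_{0}^{2} (24r z) · r dz dr dθ.

Inner (z): 48r^2.
Middle (r from 0 to 2): 128.
Outer (θ): 128π.

Therefore the triple integral equals 128π.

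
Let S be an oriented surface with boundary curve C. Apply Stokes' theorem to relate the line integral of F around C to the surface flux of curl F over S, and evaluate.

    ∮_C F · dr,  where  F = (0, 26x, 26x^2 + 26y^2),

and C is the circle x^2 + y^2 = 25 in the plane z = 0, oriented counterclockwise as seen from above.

Let S be the flat disk x^2 + y^2 ≤ 25 in the plane z = 0, with upward unit normal n̂ = ẑ. By Stokes' theorem,

    ∮_C F · dr = ∬_S (∇ × F) · n̂ dS = ∬_D (curl F)_z dA,

where D is the disk x^2 + y^2 ≤ 25.

Compute the curl of F = (0, 26x, 26x^2 + 26y^2):
    (∇ × F)_x = ∂F_z/∂y - ∂F_y/∂z = 52y,
    (∇ × F)_y = ∂F_x/∂z - ∂F_z/∂x = -52x,
    (∇ × F)_z = ∂F_y/∂x - ∂F_x/∂y = 26.

On z = 0, (curl F)_z = 26.

Convert to polar (x = r cos θ, y = r sin θ, dA = r dr dθ); the integrand becomes 26, so

    ∬_D (curl F)_z dA = ∫_0^{2π} ∫_0^{5} (26) · r dr dθ.

Inner (r from 0 to 5): 325.
Outer (θ from 0 to 2π): 650π.

Therefore ∮_C F · dr = 650π.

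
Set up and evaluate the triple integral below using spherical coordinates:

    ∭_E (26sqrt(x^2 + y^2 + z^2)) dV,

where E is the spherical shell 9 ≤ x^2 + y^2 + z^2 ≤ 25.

In spherical coordinates, x = ρ sin(φ) cos(θ), y = ρ sin(φ) sin(θ), z = ρ cos(φ), and dV = ρ^2 sin(φ) dρ dφ dθ.

The integrand becomes 26ρ, so

    ∭_E (26sqrt(x^2 + y^2 + z^2)) dV = ∫_{0}^{2π} ∫_{0}^{π} ∫_{3}^{5} (26ρ) · ρ^2 sin(φ) dρ dφ dθ.

Inner (ρ): 3536sin(φ).
Middle (φ): 7072.
Outer (θ): 14144π.

Therefore the triple integral equals 14144π.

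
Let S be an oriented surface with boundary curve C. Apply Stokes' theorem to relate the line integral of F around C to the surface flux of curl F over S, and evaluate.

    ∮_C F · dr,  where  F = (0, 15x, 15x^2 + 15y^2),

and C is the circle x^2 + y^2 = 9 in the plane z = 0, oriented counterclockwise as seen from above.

Let S be the flat disk x^2 + y^2 ≤ 9 in the plane z = 0, with upward unit normal n̂ = ẑ. By Stokes' theorem,

    ∮_C F · dr = ∬_S (∇ × F) · n̂ dS = ∬_D (curl F)_z dA,

where D is the disk x^2 + y^2 ≤ 9.

Compute the curl of F = (0, 15x, 15x^2 + 15y^2):
    (∇ × F)_x = ∂F_z/∂y - ∂F_y/∂z = 30y,
    (∇ × F)_y = ∂F_x/∂z - ∂F_z/∂x = -30x,
    (∇ × F)_z = ∂F_y/∂x - ∂F_x/∂y = 15.

On z = 0, (curl F)_z = 15.

Convert to polar (x = r cos θ, y = r sin θ, dA = r dr dθ); the integrand becomes 15, so

    ∬_D (curl F)_z dA = ∫_0^{2π} ∫_0^{3} (15) · r dr dθ.

Inner (r from 0 to 3): 135/2.
Outer (θ from 0 to 2π): 135π.

Therefore ∮_C F · dr = 135π.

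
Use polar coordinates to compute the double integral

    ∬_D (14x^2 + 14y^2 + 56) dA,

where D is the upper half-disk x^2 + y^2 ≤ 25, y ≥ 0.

The region D is 0 ≤ r ≤ 5, 0 ≤ θ ≤ π in polar coordinates, where x = r cos(θ), y = r sin(θ), and dA = r dr dθ.

Under the substitution, the integrand becomes 14r^2 + 56, so

    ∬_D (14x^2 + 14y^2 + 56) dA = ∫_{0}^{π} ∫_{0}^{5} (14r^2 + 56) · r dr dθ.

Inner integral (in r): ∫_{0}^{5} (14r^2 + 56) · r dr = 5775/2.

Outer integral (in θ): ∫_{0}^{π} (5775/2) dθ = 5775π/2.

Therefore ∬_D (14x^2 + 14y^2 + 56) dA = 5775π/2.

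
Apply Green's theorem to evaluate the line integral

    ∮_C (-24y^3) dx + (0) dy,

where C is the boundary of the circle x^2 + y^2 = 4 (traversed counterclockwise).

Green's theorem converts the closed line integral into a double integral over the enclosed region D:

    ∮_C P dx + Q dy = ∬_D (∂Q/∂x - ∂P/∂y) dA.

Here P = -24y^3, Q = 0, so

    ∂Q/∂x = 0,    ∂P/∂y = -72y^2,
    ∂Q/∂x - ∂P/∂y = 72y^2.

D is the region x^2 + y^2 ≤ 4. Evaluating the double integral:

In polar coordinates (x = r cos θ, y = r sin θ, dA = r dr dθ) the integrand becomes 72r^2sin(θ)^2, so

    ∬_D (72y^2) dA = ∫_0^{2π} ∫_0^{2} (72r^2sin(θ)^2) · r dr dθ.

Inner (r from 0 to 2): 288sin(θ)^2.
Outer (θ from 0 to 2π): 288π.

Therefore ∮_C P dx + Q dy = 288π.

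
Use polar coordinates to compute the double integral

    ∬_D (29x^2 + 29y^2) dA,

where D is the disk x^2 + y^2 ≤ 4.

The region D is 0 ≤ r ≤ 2, 0 ≤ θ ≤ 2π in polar coordinates, where x = r cos(θ), y = r sin(θ), and dA = r dr dθ.

Under the substitution, the integrand becomes 29r^2, so

    ∬_D (29x^2 + 29y^2) dA = ∫_{0}^{2π} ∫_{0}^{2} (29r^2) · r dr dθ.

Inner integral (in r): ∫_{0}^{2} (29r^2) · r dr = 116.

Outer integral (in θ): ∫_{0}^{2π} (116) dθ = 232π.

Therefore ∬_D (29x^2 + 29y^2) dA = 232π.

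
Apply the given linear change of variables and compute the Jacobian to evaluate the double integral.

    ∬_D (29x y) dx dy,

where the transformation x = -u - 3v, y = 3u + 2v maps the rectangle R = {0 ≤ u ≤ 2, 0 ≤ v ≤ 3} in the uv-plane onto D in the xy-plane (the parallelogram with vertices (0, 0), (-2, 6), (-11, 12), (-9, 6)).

Compute the Jacobian determinant of (x, y) with respect to (u, v):

    ∂(x,y)/∂(u,v) = | -1  -3 | = (-1)(2) - (-3)(3) = 7.
                   | 3  2 |

Its absolute value is |J| = 7 (the area scaling factor).

Substituting x = -u - 3v, y = 3u + 2v into the integrand,

    29x y → -87u^2 - 319u v - 174v^2,

so the integral becomes

    ∬_R (-87u^2 - 319u v - 174v^2) · |J| du dv = ∫_0^2 ∫_0^3 (-609u^2 - 2233u v - 1218v^2) dv du.

Inner (v): -1827u^2 - 20097u/2 - 10962.
Outer (u): -46893.

Therefore ∬_D (29x y) dx dy = -46893.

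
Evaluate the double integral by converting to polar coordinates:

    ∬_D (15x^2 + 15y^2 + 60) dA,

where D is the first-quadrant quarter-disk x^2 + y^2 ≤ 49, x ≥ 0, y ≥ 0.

The region D is 0 ≤ r ≤ 7, 0 ≤ θ ≤ π/2 in polar coordinates, where x = r cos(θ), y = r sin(θ), and dA = r dr dθ.

Under the substitution, the integrand becomes 15r^2 + 60, so

    ∬_D (15x^2 + 15y^2 + 60) dA = ∫_{0}^{π/2} ∫_{0}^{7} (15r^2 + 60) · r dr dθ.

Inner integral (in r): ∫_{0}^{7} (15r^2 + 60) · r dr = 41895/4.

Outer integral (in θ): ∫_{0}^{π/2} (41895/4) dθ = 41895π/8.

Therefore ∬_D (15x^2 + 15y^2 + 60) dA = 41895π/8.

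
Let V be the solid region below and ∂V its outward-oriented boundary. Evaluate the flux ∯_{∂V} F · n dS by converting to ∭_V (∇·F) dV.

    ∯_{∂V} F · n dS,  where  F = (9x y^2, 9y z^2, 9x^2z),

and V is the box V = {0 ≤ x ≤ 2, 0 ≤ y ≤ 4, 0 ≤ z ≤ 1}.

By the divergence theorem,

    ∯_{∂V} F · n dS = ∭_V (∇ · F) dV.

Compute the divergence:
    ∇ · F = ∂F_x/∂x + ∂F_y/∂y + ∂F_z/∂z = 9y^2 + 9z^2 + 9x^2 = 9x^2 + 9y^2 + 9z^2.

V is a rectangular box, so dV = dx dy dz with 0 ≤ x ≤ 2, 0 ≤ y ≤ 4, 0 ≤ z ≤ 1.

Integrate (9x^2 + 9y^2 + 9z^2) over V as an iterated integral:

    ∭_V (∇·F) dV = ∫_0^{2} ∫_0^{4} ∫_0^{1} (9x^2 + 9y^2 + 9z^2) dz dy dx.

Inner (z from 0 to 1): 9x^2 + 9y^2 + 3.
Middle (y from 0 to 4): 36x^2 + 204.
Outer (x from 0 to 2): 504.

Therefore ∯_{∂V} F · n dS = 504.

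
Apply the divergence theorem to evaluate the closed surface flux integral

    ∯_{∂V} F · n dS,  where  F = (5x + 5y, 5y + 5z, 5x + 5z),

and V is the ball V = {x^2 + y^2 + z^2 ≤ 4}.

By the divergence theorem,

    ∯_{∂V} F · n dS = ∭_V (∇ · F) dV.

Compute the divergence:
    ∇ · F = ∂F_x/∂x + ∂F_y/∂y + ∂F_z/∂z = 5 + 5 + 5 = 15.

In spherical coordinates, x = ρ sin(φ) cos(θ), y = ρ sin(φ) sin(θ), z = ρ cos(φ), dV = ρ^2 sin(φ) dρ dφ dθ, with 0 ≤ ρ ≤ 2, 0 ≤ φ ≤ π, 0 ≤ θ ≤ 2π.

The integrand, after substitution and multiplying by the volume element, becomes (15) · ρ^2 sin(φ), so

    ∭_V (∇·F) dV = ∫_0^{2π} ∫_0^{π} ∫_0^{2} (15) · ρ^2 sin(φ) dρ dφ dθ.

Inner (ρ from 0 to 2): 40sin(φ).
Middle (φ from 0 to π): 80.
Outer (θ from 0 to 2π): 160π.

Therefore ∯_{∂V} F · n dS = 160π.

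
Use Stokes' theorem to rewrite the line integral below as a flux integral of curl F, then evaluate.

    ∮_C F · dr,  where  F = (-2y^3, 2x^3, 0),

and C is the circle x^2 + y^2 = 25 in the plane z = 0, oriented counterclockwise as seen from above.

Let S be the flat disk x^2 + y^2 ≤ 25 in the plane z = 0, with upward unit normal n̂ = ẑ. By Stokes' theorem,

    ∮_C F · dr = ∬_S (∇ × F) · n̂ dS = ∬_D (curl F)_z dA,

where D is the disk x^2 + y^2 ≤ 25.

Compute the curl of F = (-2y^3, 2x^3, 0):
    (∇ × F)_x = ∂F_z/∂y - ∂F_y/∂z = 0,
    (∇ × F)_y = ∂F_x/∂z - ∂F_z/∂x = 0,
    (∇ × F)_z = ∂F_y/∂x - ∂F_x/∂y = 6x^2 + 6y^2.

On z = 0, (curl F)_z = 6x^2 + 6y^2.

Convert to polar (x = r cos θ, y = r sin θ, dA = r dr dθ); the integrand becomes 6r^2, so

    ∬_D (curl F)_z dA = ∫_0^{2π} ∫_0^{5} (6r^2) · r dr dθ.

Inner (r from 0 to 5): 1875/2.
Outer (θ from 0 to 2π): 1875π.

Therefore ∮_C F · dr = 1875π.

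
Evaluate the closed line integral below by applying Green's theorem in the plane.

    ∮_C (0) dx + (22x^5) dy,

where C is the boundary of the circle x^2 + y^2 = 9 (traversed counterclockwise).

Green's theorem converts the closed line integral into a double integral over the enclosed region D:

    ∮_C P dx + Q dy = ∬_D (∂Q/∂x - ∂P/∂y) dA.

Here P = 0, Q = 22x^5, so

    ∂Q/∂x = 110x^4,    ∂P/∂y = 0,
    ∂Q/∂x - ∂P/∂y = 110x^4.

D is the region x^2 + y^2 ≤ 9. Evaluating the double integral:

In polar coordinates (x = r cos θ, y = r sin θ, dA = r dr dθ) the integrand becomes 110r^4cos(θ)^4, so

    ∬_D (110x^4) dA = ∫_0^{2π} ∫_0^{3} (110r^4cos(θ)^4) · r dr dθ.

Inner (r from 0 to 3): 13365cos(θ)^4.
Outer (θ from 0 to 2π): 40095π/4.

Therefore ∮_C P dx + Q dy = 40095π/4.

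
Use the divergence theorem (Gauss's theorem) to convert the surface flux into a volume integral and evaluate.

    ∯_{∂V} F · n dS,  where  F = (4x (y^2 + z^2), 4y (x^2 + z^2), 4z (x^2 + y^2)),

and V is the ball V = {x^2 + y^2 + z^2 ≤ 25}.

By the divergence theorem,

    ∯_{∂V} F · n dS = ∭_V (∇ · F) dV.

Compute the divergence:
    ∇ · F = ∂F_x/∂x + ∂F_y/∂y + ∂F_z/∂z = 4y^2 + 4z^2 + 4x^2 + 4z^2 + 4x^2 + 4y^2 = 8x^2 + 8y^2 + 8z^2.

In spherical coordinates, x = ρ sin(φ) cos(θ), y = ρ sin(φ) sin(θ), z = ρ cos(φ), dV = ρ^2 sin(φ) dρ dφ dθ, with 0 ≤ ρ ≤ 5, 0 ≤ φ ≤ π, 0 ≤ θ ≤ 2π.

The integrand, after substitution and multiplying by the volume element, becomes (8ρ^2) · ρ^2 sin(φ), so

    ∭_V (∇·F) dV = ∫_0^{2π} ∫_0^{π} ∫_0^{5} (8ρ^2) · ρ^2 sin(φ) dρ dφ dθ.

Inner (ρ from 0 to 5): 5000sin(φ).
Middle (φ from 0 to π): 10000.
Outer (θ from 0 to 2π): 20000π.

Therefore ∯_{∂V} F · n dS = 20000π.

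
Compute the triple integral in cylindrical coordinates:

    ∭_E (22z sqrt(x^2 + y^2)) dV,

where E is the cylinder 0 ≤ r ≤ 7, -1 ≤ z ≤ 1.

In cylindrical coordinates, x = r cos(θ), y = r sin(θ), z = z, and dV = r dr dθ dz.

The integrand becomes 22r z, so

    ∭_E (22z sqrt(x^2 + y^2)) dV = ∫_{0}^{2π} ∫_{0}^{7} ∫_{-1}^{1} (22r z) · r dz dr dθ.

Inner (z): 0.
Middle (r from 0 to 7): 0.
Outer (θ): 0.

Therefore the triple integral equals 0.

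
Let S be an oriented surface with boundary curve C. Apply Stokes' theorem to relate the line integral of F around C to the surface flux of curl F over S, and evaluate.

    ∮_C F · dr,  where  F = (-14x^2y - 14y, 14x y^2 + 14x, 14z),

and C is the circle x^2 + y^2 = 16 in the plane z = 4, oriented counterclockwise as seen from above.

Let S be the flat disk x^2 + y^2 ≤ 16 in the plane z = 4, with upward unit normal n̂ = ẑ. By Stokes' theorem,

    ∮_C F · dr = ∬_S (∇ × F) · n̂ dS = ∬_D (curl F)_z dA,

where D is the disk x^2 + y^2 ≤ 16.

Compute the curl of F = (-14x^2y - 14y, 14x y^2 + 14x, 14z):
    (∇ × F)_x = ∂F_z/∂y - ∂F_y/∂z = 0,
    (∇ × F)_y = ∂F_x/∂z - ∂F_z/∂x = 0,
    (∇ × F)_z = ∂F_y/∂x - ∂F_x/∂y = 14x^2 + 14y^2 + 28.

On z = 4, (curl F)_z = 14x^2 + 14y^2 + 28.

Convert to polar (x = r cos θ, y = r sin θ, dA = r dr dθ); the integrand becomes 14r^2 + 28, so

    ∬_D (curl F)_z dA = ∫_0^{2π} ∫_0^{4} (14r^2 + 28) · r dr dθ.

Inner (r from 0 to 4): 1120.
Outer (θ from 0 to 2π): 2240π.

Therefore ∮_C F · dr = 2240π.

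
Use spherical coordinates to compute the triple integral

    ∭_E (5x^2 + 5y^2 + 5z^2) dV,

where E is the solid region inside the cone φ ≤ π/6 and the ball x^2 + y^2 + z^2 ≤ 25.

In spherical coordinates, x = ρ sin(φ) cos(θ), y = ρ sin(φ) sin(θ), z = ρ cos(φ), and dV = ρ^2 sin(φ) dρ dφ dθ.

The integrand becomes 5ρ^2, so

    ∭_E (5x^2 + 5y^2 + 5z^2) dV = ∫_{0}^{2π} ∫_{0}^{π/6} ∫_{0}^{5} (5ρ^2) · ρ^2 sin(φ) dρ dφ dθ.

Inner (ρ): 3125sin(φ).
Middle (φ): 3125 - 3125sqrt(3)/2.
Outer (θ): 3125π (2 - sqrt(3)).

Therefore the triple integral equals 3125π (2 - sqrt(3)).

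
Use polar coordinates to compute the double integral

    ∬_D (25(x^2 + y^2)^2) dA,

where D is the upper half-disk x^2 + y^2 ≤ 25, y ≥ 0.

The region D is 0 ≤ r ≤ 5, 0 ≤ θ ≤ π in polar coordinates, where x = r cos(θ), y = r sin(θ), and dA = r dr dθ.

Under the substitution, the integrand becomes 25r^4, so

    ∬_D (25(x^2 + y^2)^2) dA = ∫_{0}^{π} ∫_{0}^{5} (25r^4) · r dr dθ.

Inner integral (in r): ∫_{0}^{5} (25r^4) · r dr = 390625/6.

Outer integral (in θ): ∫_{0}^{π} (390625/6) dθ = 390625π/6.

Therefore ∬_D (25(x^2 + y^2)^2) dA = 390625π/6.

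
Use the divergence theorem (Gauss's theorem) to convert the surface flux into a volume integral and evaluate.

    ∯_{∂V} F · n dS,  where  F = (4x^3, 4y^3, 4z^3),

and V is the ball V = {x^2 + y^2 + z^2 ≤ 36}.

By the divergence theorem,

    ∯_{∂V} F · n dS = ∭_V (∇ · F) dV.

Compute the divergence:
    ∇ · F = ∂F_x/∂x + ∂F_y/∂y + ∂F_z/∂z = 12x^2 + 12y^2 + 12z^2.

In spherical coordinates, x = ρ sin(φ) cos(θ), y = ρ sin(φ) sin(θ), z = ρ cos(φ), dV = ρ^2 sin(φ) dρ dφ dθ, with 0 ≤ ρ ≤ 6, 0 ≤ φ ≤ π, 0 ≤ θ ≤ 2π.

The integrand, after substitution and multiplying by the volume element, becomes (12ρ^2) · ρ^2 sin(φ), so

    ∭_V (∇·F) dV = ∫_0^{2π} ∫_0^{π} ∫_0^{6} (12ρ^2) · ρ^2 sin(φ) dρ dφ dθ.

Inner (ρ from 0 to 6): 93312sin(φ)/5.
Middle (φ from 0 to π): 186624/5.
Outer (θ from 0 to 2π): 373248π/5.

Therefore ∯_{∂V} F · n dS = 373248π/5.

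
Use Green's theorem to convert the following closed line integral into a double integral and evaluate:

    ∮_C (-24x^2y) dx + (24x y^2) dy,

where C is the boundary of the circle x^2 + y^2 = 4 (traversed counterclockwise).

Green's theorem converts the closed line integral into a double integral over the enclosed region D:

    ∮_C P dx + Q dy = ∬_D (∂Q/∂x - ∂P/∂y) dA.

Here P = -24x^2y, Q = 24x y^2, so

    ∂Q/∂x = 24y^2,    ∂P/∂y = -24x^2,
    ∂Q/∂x - ∂P/∂y = 24x^2 + 24y^2.

D is the region x^2 + y^2 ≤ 4. Evaluating the double integral:

In polar coordinates (x = r cos θ, y = r sin θ, dA = r dr dθ) the integrand becomes 24r^2, so

    ∬_D (24x^2 + 24y^2) dA = ∫_0^{2π} ∫_0^{2} (24r^2) · r dr dθ.

Inner (r from 0 to 2): 96.
Outer (θ from 0 to 2π): 192π.

Therefore ∮_C P dx + Q dy = 192π.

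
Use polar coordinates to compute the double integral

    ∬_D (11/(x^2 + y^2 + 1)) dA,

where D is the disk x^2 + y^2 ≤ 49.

The region D is 0 ≤ r ≤ 7, 0 ≤ θ ≤ 2π in polar coordinates, where x = r cos(θ), y = r sin(θ), and dA = r dr dθ.

Under the substitution, the integrand becomes 11/(r^2 + 1), so

    ∬_D (11/(x^2 + y^2 + 1)) dA = ∫_{0}^{2π} ∫_{0}^{7} (11/(r^2 + 1)) · r dr dθ.

Inner integral (in r): ∫_{0}^{7} (11/(r^2 + 1)) · r dr = 11log(50)/2.

Outer integral (in θ): ∫_{0}^{2π} (11log(50)/2) dθ = 11π log(50).

Therefore ∬_D (11/(x^2 + y^2 + 1)) dA = 11π log(50).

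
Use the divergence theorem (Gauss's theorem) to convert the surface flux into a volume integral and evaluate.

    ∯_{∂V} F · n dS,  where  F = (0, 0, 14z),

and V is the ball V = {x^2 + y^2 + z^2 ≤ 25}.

By the divergence theorem,

    ∯_{∂V} F · n dS = ∭_V (∇ · F) dV.

Compute the divergence:
    ∇ · F = ∂F_x/∂x + ∂F_y/∂y + ∂F_z/∂z = 0 + 0 + 14 = 14.

In spherical coordinates, x = ρ sin(φ) cos(θ), y = ρ sin(φ) sin(θ), z = ρ cos(φ), dV = ρ^2 sin(φ) dρ dφ dθ, with 0 ≤ ρ ≤ 5, 0 ≤ φ ≤ π, 0 ≤ θ ≤ 2π.

The integrand, after substitution and multiplying by the volume element, becomes (14) · ρ^2 sin(φ), so

    ∭_V (∇·F) dV = ∫_0^{2π} ∫_0^{π} ∫_0^{5} (14) · ρ^2 sin(φ) dρ dφ dθ.

Inner (ρ from 0 to 5): 1750sin(φ)/3.
Middle (φ from 0 to π): 3500/3.
Outer (θ from 0 to 2π): 7000π/3.

Therefore ∯_{∂V} F · n dS = 7000π/3.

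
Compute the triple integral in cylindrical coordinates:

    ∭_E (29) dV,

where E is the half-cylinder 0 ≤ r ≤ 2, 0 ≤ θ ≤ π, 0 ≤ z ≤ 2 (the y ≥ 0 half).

In cylindrical coordinates, x = r cos(θ), y = r sin(θ), z = z, and dV = r dr dθ dz.

The integrand becomes 29, so

    ∭_E (29) dV = ∫_{0}^{π} ∫_{0}^{2} ∫_{0}^{2} (29) · r dz dr dθ.

Inner (z): 58r.
Middle (r from 0 to 2): 116.
Outer (θ): 116π.

Therefore the triple integral equals 116π.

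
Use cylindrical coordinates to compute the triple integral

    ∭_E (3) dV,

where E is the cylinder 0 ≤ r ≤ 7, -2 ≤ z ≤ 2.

In cylindrical coordinates, x = r cos(θ), y = r sin(θ), z = z, and dV = r dr dθ dz.

The integrand becomes 3, so

    ∭_E (3) dV = ∫_{0}^{2π} ∫_{0}^{7} ∫_{-2}^{2} (3) · r dz dr dθ.

Inner (z): 12r.
Middle (r from 0 to 7): 294.
Outer (θ): 588π.

Therefore the triple integral equals 588π.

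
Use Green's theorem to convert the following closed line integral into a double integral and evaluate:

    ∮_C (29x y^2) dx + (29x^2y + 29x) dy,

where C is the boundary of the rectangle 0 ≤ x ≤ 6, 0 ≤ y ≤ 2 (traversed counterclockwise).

Green's theorem converts the closed line integral into a double integral over the enclosed region D:

    ∮_C P dx + Q dy = ∬_D (∂Q/∂x - ∂P/∂y) dA.

Here P = 29x y^2, Q = 29x^2y + 29x, so

    ∂Q/∂x = 58x y + 29,    ∂P/∂y = 58x y,
    ∂Q/∂x - ∂P/∂y = 29.

D is the region 0 ≤ x ≤ 6, 0 ≤ y ≤ 2. Evaluating the double integral:

    ∬_D (29) dA = ∫_0^{6} ∫_0^{2} (29) dy dx.

Inner (y from 0 to 2): 58.
Outer (x from 0 to 6): 348.

Therefore ∮_C P dx + Q dy = 348.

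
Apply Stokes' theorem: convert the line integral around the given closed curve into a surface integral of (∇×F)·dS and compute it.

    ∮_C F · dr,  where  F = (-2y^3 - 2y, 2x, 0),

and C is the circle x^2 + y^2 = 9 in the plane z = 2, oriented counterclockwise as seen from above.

Let S be the flat disk x^2 + y^2 ≤ 9 in the plane z = 2, with upward unit normal n̂ = ẑ. By Stokes' theorem,

    ∮_C F · dr = ∬_S (∇ × F) · n̂ dS = ∬_D (curl F)_z dA,

where D is the disk x^2 + y^2 ≤ 9.

Compute the curl of F = (-2y^3 - 2y, 2x, 0):
    (∇ × F)_x = ∂F_z/∂y - ∂F_y/∂z = 0,
    (∇ × F)_y = ∂F_x/∂z - ∂F_z/∂x = 0,
    (∇ × F)_z = ∂F_y/∂x - ∂F_x/∂y = 6y^2 + 4.

On z = 2, (curl F)_z = 6y^2 + 4.

Convert to polar (x = r cos θ, y = r sin θ, dA = r dr dθ); the integrand becomes 6r^2sin(θ)^2 + 4, so

    ∬_D (curl F)_z dA = ∫_0^{2π} ∫_0^{3} (6r^2sin(θ)^2 + 4) · r dr dθ.

Inner (r from 0 to 3): 243sin(θ)^2/2 + 18.
Outer (θ from 0 to 2π): 315π/2.

Therefore ∮_C F · dr = 315π/2.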